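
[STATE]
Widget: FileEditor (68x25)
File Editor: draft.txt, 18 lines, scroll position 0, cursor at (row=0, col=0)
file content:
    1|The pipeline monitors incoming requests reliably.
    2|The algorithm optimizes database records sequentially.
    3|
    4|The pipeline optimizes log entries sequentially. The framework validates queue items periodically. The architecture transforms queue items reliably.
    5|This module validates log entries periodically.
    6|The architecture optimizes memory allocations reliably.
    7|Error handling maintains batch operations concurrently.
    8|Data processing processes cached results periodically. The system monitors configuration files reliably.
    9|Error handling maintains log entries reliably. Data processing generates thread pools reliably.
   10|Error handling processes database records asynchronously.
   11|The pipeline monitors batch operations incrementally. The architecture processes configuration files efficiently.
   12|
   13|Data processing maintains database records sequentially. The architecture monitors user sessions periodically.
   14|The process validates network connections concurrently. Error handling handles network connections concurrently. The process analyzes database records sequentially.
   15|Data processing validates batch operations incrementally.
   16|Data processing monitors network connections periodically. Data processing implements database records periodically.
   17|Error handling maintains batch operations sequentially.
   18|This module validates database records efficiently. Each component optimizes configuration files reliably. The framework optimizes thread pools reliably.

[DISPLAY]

█he pipeline monitors incoming requests reliably.                  ▲
The algorithm optimizes database records sequentially.             █
                                                                   ░
The pipeline optimizes log entries sequentially. The framework vali░
This module validates log entries periodically.                    ░
The architecture optimizes memory allocations reliably.            ░
Error handling maintains batch operations concurrently.            ░
Data processing processes cached results periodically. The system m░
Error handling maintains log entries reliably. Data processing gene░
Error handling processes database records asynchronously.          ░
The pipeline monitors batch operations incrementally. The architect░
                                                                   ░
Data processing maintains database records sequentially. The archit░
The process validates network connections concurrently. Error handl░
Data processing validates batch operations incrementally.          ░
Data processing monitors network connections periodically. Data pro░
Error handling maintains batch operations sequentially.            ░
This module validates database records efficiently. Each component ░
                                                                   ░
                                                                   ░
                                                                   ░
                                                                   ░
                                                                   ░
                                                                   ░
                                                                   ▼


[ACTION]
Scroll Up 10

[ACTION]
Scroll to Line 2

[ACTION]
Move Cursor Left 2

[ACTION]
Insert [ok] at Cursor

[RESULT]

ok█he pipeline monitors incoming requests reliably.                ▲
The algorithm optimizes database records sequentially.             █
                                                                   ░
The pipeline optimizes log entries sequentially. The framework vali░
This module validates log entries periodically.                    ░
The architecture optimizes memory allocations reliably.            ░
Error handling maintains batch operations concurrently.            ░
Data processing processes cached results periodically. The system m░
Error handling maintains log entries reliably. Data processing gene░
Error handling processes database records asynchronously.          ░
The pipeline monitors batch operations incrementally. The architect░
                                                                   ░
Data processing maintains database records sequentially. The archit░
The process validates network connections concurrently. Error handl░
Data processing validates batch operations incrementally.          ░
Data processing monitors network connections periodically. Data pro░
Error handling maintains batch operations sequentially.            ░
This module validates database records efficiently. Each component ░
                                                                   ░
                                                                   ░
                                                                   ░
                                                                   ░
                                                                   ░
                                                                   ░
                                                                   ▼


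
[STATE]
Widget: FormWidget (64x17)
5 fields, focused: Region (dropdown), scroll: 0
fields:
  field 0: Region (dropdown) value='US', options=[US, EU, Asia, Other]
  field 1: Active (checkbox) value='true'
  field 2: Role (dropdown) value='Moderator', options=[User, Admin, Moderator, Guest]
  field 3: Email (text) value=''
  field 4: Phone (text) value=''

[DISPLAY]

> Region:     [US                                             ▼]
  Active:     [x]                                               
  Role:       [Moderator                                      ▼]
  Email:      [                                                ]
  Phone:      [                                                ]
                                                                
                                                                
                                                                
                                                                
                                                                
                                                                
                                                                
                                                                
                                                                
                                                                
                                                                
                                                                


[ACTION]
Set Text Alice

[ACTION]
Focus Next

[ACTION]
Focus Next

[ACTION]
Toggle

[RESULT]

  Region:     [US                                             ▼]
  Active:     [x]                                               
> Role:       [Moderator                                      ▼]
  Email:      [                                                ]
  Phone:      [                                                ]
                                                                
                                                                
                                                                
                                                                
                                                                
                                                                
                                                                
                                                                
                                                                
                                                                
                                                                
                                                                


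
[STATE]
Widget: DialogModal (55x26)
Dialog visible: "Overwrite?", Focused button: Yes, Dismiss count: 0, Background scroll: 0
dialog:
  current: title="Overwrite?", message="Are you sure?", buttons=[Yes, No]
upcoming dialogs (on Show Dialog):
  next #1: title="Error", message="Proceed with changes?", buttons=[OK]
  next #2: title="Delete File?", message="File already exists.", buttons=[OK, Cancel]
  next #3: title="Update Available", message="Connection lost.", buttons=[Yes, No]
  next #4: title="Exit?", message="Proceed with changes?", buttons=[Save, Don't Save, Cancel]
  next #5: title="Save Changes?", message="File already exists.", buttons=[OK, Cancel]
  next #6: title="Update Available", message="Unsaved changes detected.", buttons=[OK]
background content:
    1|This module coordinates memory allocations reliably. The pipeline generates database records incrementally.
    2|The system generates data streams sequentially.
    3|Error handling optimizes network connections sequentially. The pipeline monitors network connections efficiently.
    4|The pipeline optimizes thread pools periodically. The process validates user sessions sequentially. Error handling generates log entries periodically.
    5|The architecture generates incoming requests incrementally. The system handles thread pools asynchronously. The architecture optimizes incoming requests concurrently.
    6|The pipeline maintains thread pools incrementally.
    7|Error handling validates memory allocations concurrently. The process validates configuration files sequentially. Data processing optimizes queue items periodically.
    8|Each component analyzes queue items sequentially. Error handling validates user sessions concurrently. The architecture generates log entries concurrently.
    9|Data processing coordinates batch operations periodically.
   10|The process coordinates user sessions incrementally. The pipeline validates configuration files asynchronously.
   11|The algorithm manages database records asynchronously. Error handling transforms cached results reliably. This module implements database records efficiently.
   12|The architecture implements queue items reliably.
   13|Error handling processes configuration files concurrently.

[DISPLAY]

This module coordinates memory allocations reliably. Th
The system generates data streams sequentially.        
Error handling optimizes network connections sequential
The pipeline optimizes thread pools periodically. The p
The architecture generates incoming requests incrementa
The pipeline maintains thread pools incrementally.     
Error handling validates memory allocations concurrentl
Each component analyzes queue items sequentially. Error
Data processing coordinates batch operations periodical
The process coordinates user sessions incrementally. Th
The algorithm manag┌───────────────┐ds asynchronously. 
The architecture im│   Overwrite?  │ems reliably.      
Error handling proc│ Are you sure? │on files concurrent
                   │   [Yes]  No   │                   
                   └───────────────┘                   
                                                       
                                                       
                                                       
                                                       
                                                       
                                                       
                                                       
                                                       
                                                       
                                                       
                                                       


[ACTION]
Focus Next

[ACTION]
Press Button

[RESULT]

This module coordinates memory allocations reliably. Th
The system generates data streams sequentially.        
Error handling optimizes network connections sequential
The pipeline optimizes thread pools periodically. The p
The architecture generates incoming requests incrementa
The pipeline maintains thread pools incrementally.     
Error handling validates memory allocations concurrentl
Each component analyzes queue items sequentially. Error
Data processing coordinates batch operations periodical
The process coordinates user sessions incrementally. Th
The algorithm manages database records asynchronously. 
The architecture implements queue items reliably.      
Error handling processes configuration files concurrent
                                                       
                                                       
                                                       
                                                       
                                                       
                                                       
                                                       
                                                       
                                                       
                                                       
                                                       
                                                       
                                                       


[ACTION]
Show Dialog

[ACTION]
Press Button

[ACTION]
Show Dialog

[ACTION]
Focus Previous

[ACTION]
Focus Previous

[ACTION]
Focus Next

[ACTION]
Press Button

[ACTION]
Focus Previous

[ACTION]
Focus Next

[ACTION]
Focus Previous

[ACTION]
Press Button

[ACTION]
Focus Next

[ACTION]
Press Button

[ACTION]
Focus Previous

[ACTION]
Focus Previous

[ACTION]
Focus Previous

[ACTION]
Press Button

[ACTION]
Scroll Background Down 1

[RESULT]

The system generates data streams sequentially.        
Error handling optimizes network connections sequential
The pipeline optimizes thread pools periodically. The p
The architecture generates incoming requests incrementa
The pipeline maintains thread pools incrementally.     
Error handling validates memory allocations concurrentl
Each component analyzes queue items sequentially. Error
Data processing coordinates batch operations periodical
The process coordinates user sessions incrementally. Th
The algorithm manages database records asynchronously. 
The architecture implements queue items reliably.      
Error handling processes configuration files concurrent
                                                       
                                                       
                                                       
                                                       
                                                       
                                                       
                                                       
                                                       
                                                       
                                                       
                                                       
                                                       
                                                       
                                                       


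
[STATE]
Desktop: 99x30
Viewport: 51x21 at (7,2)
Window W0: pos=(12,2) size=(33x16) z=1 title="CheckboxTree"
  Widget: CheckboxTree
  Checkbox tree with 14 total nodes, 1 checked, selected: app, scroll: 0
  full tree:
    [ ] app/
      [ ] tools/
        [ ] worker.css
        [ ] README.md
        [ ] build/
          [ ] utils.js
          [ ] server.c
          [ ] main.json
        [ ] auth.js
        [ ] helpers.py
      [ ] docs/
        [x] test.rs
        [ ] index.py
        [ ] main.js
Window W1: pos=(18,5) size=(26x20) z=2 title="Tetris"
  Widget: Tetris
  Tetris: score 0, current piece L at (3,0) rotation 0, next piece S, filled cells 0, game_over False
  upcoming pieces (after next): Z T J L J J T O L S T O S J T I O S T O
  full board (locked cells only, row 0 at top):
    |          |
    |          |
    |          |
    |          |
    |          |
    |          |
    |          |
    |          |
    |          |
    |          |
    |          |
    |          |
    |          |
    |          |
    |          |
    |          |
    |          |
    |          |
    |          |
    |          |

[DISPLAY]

     ┏━━━━━━━━━━━━━━━━━━━━━━━━━━━━━━━┓             
     ┃ CheckboxTree                  ┃             
     ┠───────────────────────────────┨             
     ┃>[-] ┏━━━━━━━━━━━━━━━━━━━━━━━━┓┃             
     ┃   [ ┃ Tetris                 ┃┃             
     ┃     ┠────────────────────────┨┃             
     ┃     ┃          │Next:        ┃┃             
     ┃     ┃          │ ░░          ┃┃             
     ┃     ┃          │░░           ┃┃             
     ┃     ┃          │             ┃┃             
     ┃     ┃          │             ┃┃             
     ┃     ┃          │             ┃┃             
     ┃     ┃          │Score:       ┃┃             
     ┃   [-┃          │0            ┃┃             
     ┃     ┃          │             ┃┃             
     ┗━━━━━┃          │             ┃┛             
           ┃          │             ┃              
           ┃          │             ┃              
           ┃          │             ┃              
           ┃          │             ┃              
           ┃          │             ┃              


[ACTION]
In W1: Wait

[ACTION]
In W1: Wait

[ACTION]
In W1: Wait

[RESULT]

     ┏━━━━━━━━━━━━━━━━━━━━━━━━━━━━━━━┓             
     ┃ CheckboxTree                  ┃             
     ┠───────────────────────────────┨             
     ┃>[-] ┏━━━━━━━━━━━━━━━━━━━━━━━━┓┃             
     ┃   [ ┃ Tetris                 ┃┃             
     ┃     ┠────────────────────────┨┃             
     ┃     ┃   ▒▒▒    │Next:        ┃┃             
     ┃     ┃          │ ░░          ┃┃             
     ┃     ┃          │░░           ┃┃             
     ┃     ┃          │             ┃┃             
     ┃     ┃          │             ┃┃             
     ┃     ┃          │             ┃┃             
     ┃     ┃          │Score:       ┃┃             
     ┃   [-┃          │0            ┃┃             
     ┃     ┃          │             ┃┃             
     ┗━━━━━┃          │             ┃┛             
           ┃          │             ┃              
           ┃          │             ┃              
           ┃          │             ┃              
           ┃          │             ┃              
           ┃          │             ┃              


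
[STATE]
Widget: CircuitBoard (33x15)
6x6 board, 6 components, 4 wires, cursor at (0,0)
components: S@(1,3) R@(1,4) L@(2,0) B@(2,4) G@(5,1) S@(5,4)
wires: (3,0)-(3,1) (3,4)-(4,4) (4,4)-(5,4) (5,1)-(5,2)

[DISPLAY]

   0 1 2 3 4 5                   
0  [.]                           
                                 
1               S   R            
                                 
2   L               B            
                                 
3   · ─ ·           ·            
                    │            
4                   ·            
                    │            
5       G ─ ·       S            
Cursor: (0,0)                    
                                 
                                 


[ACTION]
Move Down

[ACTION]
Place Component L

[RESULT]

   0 1 2 3 4 5                   
0                                
                                 
1  [L]          S   R            
                                 
2   L               B            
                                 
3   · ─ ·           ·            
                    │            
4                   ·            
                    │            
5       G ─ ·       S            
Cursor: (1,0)                    
                                 
                                 


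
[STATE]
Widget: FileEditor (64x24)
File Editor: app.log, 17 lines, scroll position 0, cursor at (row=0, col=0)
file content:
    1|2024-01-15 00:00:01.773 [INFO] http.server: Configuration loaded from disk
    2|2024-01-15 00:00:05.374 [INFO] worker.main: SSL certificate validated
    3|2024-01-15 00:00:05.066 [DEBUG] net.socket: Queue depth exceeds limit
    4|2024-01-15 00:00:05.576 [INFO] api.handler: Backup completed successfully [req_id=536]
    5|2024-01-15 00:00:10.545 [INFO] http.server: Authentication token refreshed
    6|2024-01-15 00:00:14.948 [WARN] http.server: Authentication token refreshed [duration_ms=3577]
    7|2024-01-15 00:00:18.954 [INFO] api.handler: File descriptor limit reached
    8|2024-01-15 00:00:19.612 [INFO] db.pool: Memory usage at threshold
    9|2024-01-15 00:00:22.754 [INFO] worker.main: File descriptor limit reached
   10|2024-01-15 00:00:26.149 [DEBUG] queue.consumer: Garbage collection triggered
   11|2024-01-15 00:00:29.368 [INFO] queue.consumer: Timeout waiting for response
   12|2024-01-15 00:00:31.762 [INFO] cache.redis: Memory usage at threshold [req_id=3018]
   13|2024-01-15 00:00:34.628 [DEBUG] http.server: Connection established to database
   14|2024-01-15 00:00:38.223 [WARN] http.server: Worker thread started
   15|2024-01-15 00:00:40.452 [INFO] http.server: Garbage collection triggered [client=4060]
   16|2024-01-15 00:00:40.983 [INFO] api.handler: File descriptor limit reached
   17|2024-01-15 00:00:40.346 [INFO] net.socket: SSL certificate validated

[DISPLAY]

█024-01-15 00:00:01.773 [INFO] http.server: Configuration loade▲
2024-01-15 00:00:05.374 [INFO] worker.main: SSL certificate val█
2024-01-15 00:00:05.066 [DEBUG] net.socket: Queue depth exceeds░
2024-01-15 00:00:05.576 [INFO] api.handler: Backup completed su░
2024-01-15 00:00:10.545 [INFO] http.server: Authentication toke░
2024-01-15 00:00:14.948 [WARN] http.server: Authentication toke░
2024-01-15 00:00:18.954 [INFO] api.handler: File descriptor lim░
2024-01-15 00:00:19.612 [INFO] db.pool: Memory usage at thresho░
2024-01-15 00:00:22.754 [INFO] worker.main: File descriptor lim░
2024-01-15 00:00:26.149 [DEBUG] queue.consumer: Garbage collect░
2024-01-15 00:00:29.368 [INFO] queue.consumer: Timeout waiting ░
2024-01-15 00:00:31.762 [INFO] cache.redis: Memory usage at thr░
2024-01-15 00:00:34.628 [DEBUG] http.server: Connection establi░
2024-01-15 00:00:38.223 [WARN] http.server: Worker thread start░
2024-01-15 00:00:40.452 [INFO] http.server: Garbage collection ░
2024-01-15 00:00:40.983 [INFO] api.handler: File descriptor lim░
2024-01-15 00:00:40.346 [INFO] net.socket: SSL certificate vali░
                                                               ░
                                                               ░
                                                               ░
                                                               ░
                                                               ░
                                                               ░
                                                               ▼


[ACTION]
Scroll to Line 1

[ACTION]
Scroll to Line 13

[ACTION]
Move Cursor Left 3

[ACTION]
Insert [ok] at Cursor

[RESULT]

ok█024-01-15 00:00:01.773 [INFO] http.server: Configuration loa▲
2024-01-15 00:00:05.374 [INFO] worker.main: SSL certificate val█
2024-01-15 00:00:05.066 [DEBUG] net.socket: Queue depth exceeds░
2024-01-15 00:00:05.576 [INFO] api.handler: Backup completed su░
2024-01-15 00:00:10.545 [INFO] http.server: Authentication toke░
2024-01-15 00:00:14.948 [WARN] http.server: Authentication toke░
2024-01-15 00:00:18.954 [INFO] api.handler: File descriptor lim░
2024-01-15 00:00:19.612 [INFO] db.pool: Memory usage at thresho░
2024-01-15 00:00:22.754 [INFO] worker.main: File descriptor lim░
2024-01-15 00:00:26.149 [DEBUG] queue.consumer: Garbage collect░
2024-01-15 00:00:29.368 [INFO] queue.consumer: Timeout waiting ░
2024-01-15 00:00:31.762 [INFO] cache.redis: Memory usage at thr░
2024-01-15 00:00:34.628 [DEBUG] http.server: Connection establi░
2024-01-15 00:00:38.223 [WARN] http.server: Worker thread start░
2024-01-15 00:00:40.452 [INFO] http.server: Garbage collection ░
2024-01-15 00:00:40.983 [INFO] api.handler: File descriptor lim░
2024-01-15 00:00:40.346 [INFO] net.socket: SSL certificate vali░
                                                               ░
                                                               ░
                                                               ░
                                                               ░
                                                               ░
                                                               ░
                                                               ▼


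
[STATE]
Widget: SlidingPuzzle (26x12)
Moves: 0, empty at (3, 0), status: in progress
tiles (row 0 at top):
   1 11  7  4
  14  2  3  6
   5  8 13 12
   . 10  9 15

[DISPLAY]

┌────┬────┬────┬────┐     
│  1 │ 11 │  7 │  4 │     
├────┼────┼────┼────┤     
│ 14 │  2 │  3 │  6 │     
├────┼────┼────┼────┤     
│  5 │  8 │ 13 │ 12 │     
├────┼────┼────┼────┤     
│    │ 10 │  9 │ 15 │     
└────┴────┴────┴────┘     
Moves: 0                  
                          
                          


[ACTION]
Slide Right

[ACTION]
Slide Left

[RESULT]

┌────┬────┬────┬────┐     
│  1 │ 11 │  7 │  4 │     
├────┼────┼────┼────┤     
│ 14 │  2 │  3 │  6 │     
├────┼────┼────┼────┤     
│  5 │  8 │ 13 │ 12 │     
├────┼────┼────┼────┤     
│ 10 │    │  9 │ 15 │     
└────┴────┴────┴────┘     
Moves: 1                  
                          
                          


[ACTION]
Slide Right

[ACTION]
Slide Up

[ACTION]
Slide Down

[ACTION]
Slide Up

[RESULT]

┌────┬────┬────┬────┐     
│  1 │ 11 │  7 │  4 │     
├────┼────┼────┼────┤     
│ 14 │  2 │  3 │  6 │     
├────┼────┼────┼────┤     
│  5 │  8 │ 13 │ 12 │     
├────┼────┼────┼────┤     
│    │ 10 │  9 │ 15 │     
└────┴────┴────┴────┘     
Moves: 4                  
                          
                          


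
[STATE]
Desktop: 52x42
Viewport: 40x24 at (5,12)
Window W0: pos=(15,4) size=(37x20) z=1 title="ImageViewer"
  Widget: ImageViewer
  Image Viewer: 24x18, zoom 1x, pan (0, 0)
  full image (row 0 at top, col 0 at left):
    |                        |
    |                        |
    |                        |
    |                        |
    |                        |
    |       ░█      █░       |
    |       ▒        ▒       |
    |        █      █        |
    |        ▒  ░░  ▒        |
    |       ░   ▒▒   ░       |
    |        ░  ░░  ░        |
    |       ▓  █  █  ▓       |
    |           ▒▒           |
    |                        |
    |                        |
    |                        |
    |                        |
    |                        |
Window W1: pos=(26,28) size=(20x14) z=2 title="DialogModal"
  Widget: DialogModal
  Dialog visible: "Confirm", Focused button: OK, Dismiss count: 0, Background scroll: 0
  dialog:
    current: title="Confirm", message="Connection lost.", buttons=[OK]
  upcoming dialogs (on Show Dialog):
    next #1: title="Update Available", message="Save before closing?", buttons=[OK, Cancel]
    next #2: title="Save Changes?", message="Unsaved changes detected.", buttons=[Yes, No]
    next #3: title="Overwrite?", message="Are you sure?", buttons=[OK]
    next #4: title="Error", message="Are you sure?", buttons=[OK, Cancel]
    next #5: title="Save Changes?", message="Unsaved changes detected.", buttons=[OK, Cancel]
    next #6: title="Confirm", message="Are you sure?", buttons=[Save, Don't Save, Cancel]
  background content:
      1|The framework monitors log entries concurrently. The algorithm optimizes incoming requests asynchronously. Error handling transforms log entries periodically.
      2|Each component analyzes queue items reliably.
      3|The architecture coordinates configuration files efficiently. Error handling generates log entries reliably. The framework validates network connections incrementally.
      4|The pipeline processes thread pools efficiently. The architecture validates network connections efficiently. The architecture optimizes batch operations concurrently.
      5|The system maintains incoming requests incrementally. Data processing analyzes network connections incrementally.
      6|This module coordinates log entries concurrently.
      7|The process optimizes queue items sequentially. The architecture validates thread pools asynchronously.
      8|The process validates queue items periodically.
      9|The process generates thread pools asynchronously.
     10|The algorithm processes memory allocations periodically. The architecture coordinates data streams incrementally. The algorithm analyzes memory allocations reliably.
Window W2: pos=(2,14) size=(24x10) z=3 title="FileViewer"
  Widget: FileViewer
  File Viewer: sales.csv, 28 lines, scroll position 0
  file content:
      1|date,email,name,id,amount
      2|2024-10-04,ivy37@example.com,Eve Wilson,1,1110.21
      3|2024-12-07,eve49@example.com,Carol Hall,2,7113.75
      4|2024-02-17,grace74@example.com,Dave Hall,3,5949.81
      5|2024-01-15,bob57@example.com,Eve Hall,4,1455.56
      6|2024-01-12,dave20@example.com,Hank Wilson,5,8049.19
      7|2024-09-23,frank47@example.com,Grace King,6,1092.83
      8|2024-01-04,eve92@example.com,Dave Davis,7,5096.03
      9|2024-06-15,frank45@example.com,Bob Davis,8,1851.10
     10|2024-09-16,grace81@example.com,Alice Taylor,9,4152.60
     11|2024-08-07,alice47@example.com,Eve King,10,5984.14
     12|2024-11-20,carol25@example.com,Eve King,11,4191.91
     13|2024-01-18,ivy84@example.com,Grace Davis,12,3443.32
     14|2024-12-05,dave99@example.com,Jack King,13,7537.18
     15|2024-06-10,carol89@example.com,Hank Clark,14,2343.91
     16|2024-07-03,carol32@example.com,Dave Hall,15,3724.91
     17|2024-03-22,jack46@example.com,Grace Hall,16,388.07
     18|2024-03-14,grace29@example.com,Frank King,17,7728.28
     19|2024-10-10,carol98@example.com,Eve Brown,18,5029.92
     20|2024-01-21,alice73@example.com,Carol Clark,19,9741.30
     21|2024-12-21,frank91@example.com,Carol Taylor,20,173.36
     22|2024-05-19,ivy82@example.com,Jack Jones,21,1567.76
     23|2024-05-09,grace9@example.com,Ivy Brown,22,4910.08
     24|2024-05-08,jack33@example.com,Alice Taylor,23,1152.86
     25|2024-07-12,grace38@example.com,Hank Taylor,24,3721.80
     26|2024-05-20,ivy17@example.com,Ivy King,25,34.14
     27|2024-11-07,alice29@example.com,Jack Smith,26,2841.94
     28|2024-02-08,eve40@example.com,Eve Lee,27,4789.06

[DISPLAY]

          ┃       ░█      █░            
          ┃       ▒        ▒            
━━━━━━━━━━━━━━━━━━━━┓     █             
ileViewer           ┃ ░░  ▒             
────────────────────┨ ▒▒   ░            
te,email,name,id,am▲┃ ░░  ░             
24-10-04,ivy37@exam█┃█  █  ▓            
24-12-07,eve49@exam░┃ ▒▒                
24-02-17,grace74@ex░┃                   
24-01-15,bob57@exam░┃                   
24-01-12,dave20@exa▼┃                   
━━━━━━━━━━━━━━━━━━━━┛━━━━━━━━━━━━━━━━━━━
                                        
                                        
                                        
                                        
                     ┏━━━━━━━━━━━━━━━━━━
                     ┃ DialogModal      
                     ┠──────────────────
                     ┃The framework moni
                     ┃Each component ana
                     ┃Th┌────────────┐ c
                     ┃Th│  Confirm   │ce
                     ┃Th│Connection l│ai


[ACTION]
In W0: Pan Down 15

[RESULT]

          ┃                             
          ┃                             
━━━━━━━━━━━━━━━━━━━━┓                   
ileViewer           ┃                   
────────────────────┨                   
te,email,name,id,am▲┃                   
24-10-04,ivy37@exam█┃                   
24-12-07,eve49@exam░┃                   
24-02-17,grace74@ex░┃                   
24-01-15,bob57@exam░┃                   
24-01-12,dave20@exa▼┃                   
━━━━━━━━━━━━━━━━━━━━┛━━━━━━━━━━━━━━━━━━━
                                        
                                        
                                        
                                        
                     ┏━━━━━━━━━━━━━━━━━━
                     ┃ DialogModal      
                     ┠──────────────────
                     ┃The framework moni
                     ┃Each component ana
                     ┃Th┌────────────┐ c
                     ┃Th│  Confirm   │ce
                     ┃Th│Connection l│ai


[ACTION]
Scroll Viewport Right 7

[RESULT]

   ┃                                   ┃
   ┃                                   ┃
━━━━━━━━━━━━━┓                         ┃
er           ┃                         ┃
─────────────┨                         ┃
l,name,id,am▲┃                         ┃
4,ivy37@exam█┃                         ┃
7,eve49@exam░┃                         ┃
7,grace74@ex░┃                         ┃
5,bob57@exam░┃                         ┃
2,dave20@exa▼┃                         ┃
━━━━━━━━━━━━━┛━━━━━━━━━━━━━━━━━━━━━━━━━┛
                                        
                                        
                                        
                                        
              ┏━━━━━━━━━━━━━━━━━━┓      
              ┃ DialogModal      ┃      
              ┠──────────────────┨      
              ┃The framework moni┃      
              ┃Each component ana┃      
              ┃Th┌────────────┐ c┃      
              ┃Th│  Confirm   │ce┃      
              ┃Th│Connection l│ai┃      


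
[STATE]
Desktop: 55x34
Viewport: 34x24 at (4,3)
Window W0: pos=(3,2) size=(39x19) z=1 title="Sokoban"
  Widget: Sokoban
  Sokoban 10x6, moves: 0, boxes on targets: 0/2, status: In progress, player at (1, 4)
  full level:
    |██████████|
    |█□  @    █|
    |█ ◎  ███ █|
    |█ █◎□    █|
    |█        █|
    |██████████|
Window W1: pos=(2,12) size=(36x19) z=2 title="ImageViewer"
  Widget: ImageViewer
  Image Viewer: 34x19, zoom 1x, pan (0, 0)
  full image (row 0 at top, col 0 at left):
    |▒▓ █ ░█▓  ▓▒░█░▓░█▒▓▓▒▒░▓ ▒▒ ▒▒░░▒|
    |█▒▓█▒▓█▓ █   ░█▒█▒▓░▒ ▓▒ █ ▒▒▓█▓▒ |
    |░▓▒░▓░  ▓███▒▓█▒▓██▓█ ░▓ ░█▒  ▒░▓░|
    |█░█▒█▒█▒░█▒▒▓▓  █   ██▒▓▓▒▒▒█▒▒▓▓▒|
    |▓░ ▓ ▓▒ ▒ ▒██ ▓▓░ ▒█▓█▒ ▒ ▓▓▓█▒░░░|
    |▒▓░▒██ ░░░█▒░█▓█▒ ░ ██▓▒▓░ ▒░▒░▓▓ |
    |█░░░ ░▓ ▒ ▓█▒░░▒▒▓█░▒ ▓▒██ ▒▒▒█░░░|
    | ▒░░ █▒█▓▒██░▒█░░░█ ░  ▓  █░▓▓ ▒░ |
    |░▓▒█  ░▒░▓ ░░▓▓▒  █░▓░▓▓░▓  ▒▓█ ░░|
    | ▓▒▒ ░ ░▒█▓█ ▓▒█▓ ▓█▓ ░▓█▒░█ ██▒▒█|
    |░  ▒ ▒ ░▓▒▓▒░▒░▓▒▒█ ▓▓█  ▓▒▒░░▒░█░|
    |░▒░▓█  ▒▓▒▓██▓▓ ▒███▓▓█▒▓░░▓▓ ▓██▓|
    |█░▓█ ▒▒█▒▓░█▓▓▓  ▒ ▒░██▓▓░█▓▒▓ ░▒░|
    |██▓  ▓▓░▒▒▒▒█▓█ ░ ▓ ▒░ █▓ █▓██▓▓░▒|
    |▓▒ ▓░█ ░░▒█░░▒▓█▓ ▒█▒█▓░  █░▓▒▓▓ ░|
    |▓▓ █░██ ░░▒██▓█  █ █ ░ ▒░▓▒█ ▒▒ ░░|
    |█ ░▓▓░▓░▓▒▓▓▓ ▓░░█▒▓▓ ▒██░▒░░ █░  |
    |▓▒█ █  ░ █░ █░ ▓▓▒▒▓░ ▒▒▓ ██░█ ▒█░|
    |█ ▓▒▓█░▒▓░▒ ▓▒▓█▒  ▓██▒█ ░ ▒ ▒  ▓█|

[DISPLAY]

 Sokoban                          
──────────────────────────────────
██████████                        
█□  @    █                        
█ ◎  ███ █                        
█ █◎□    █                        
█        █                        
██████████                        
Moves: 0  0/2                     
━━━━━━━━━━━━━━━━━━━━━━━━━━━━━━━━━┓
ImageViewer                      ┃
─────────────────────────────────┨
▓ █ ░█▓  ▓▒░█░▓░█▒▓▓▒▒░▓ ▒▒ ▒▒░░▒┃
▒▓█▒▓█▓ █   ░█▒█▒▓░▒ ▓▒ █ ▒▒▓█▓▒ ┃
▓▒░▓░  ▓███▒▓█▒▓██▓█ ░▓ ░█▒  ▒░▓░┃
░█▒█▒█▒░█▒▒▓▓  █   ██▒▓▓▒▒▒█▒▒▓▓▒┃
░ ▓ ▓▒ ▒ ▒██ ▓▓░ ▒█▓█▒ ▒ ▓▓▓█▒░░░┃
▓░▒██ ░░░█▒░█▓█▒ ░ ██▓▒▓░ ▒░▒░▓▓ ┃
░░░ ░▓ ▒ ▓█▒░░▒▒▓█░▒ ▓▒██ ▒▒▒█░░░┃
▒░░ █▒█▓▒██░▒█░░░█ ░  ▓  █░▓▓ ▒░ ┃
▓▒█  ░▒░▓ ░░▓▓▒  █░▓░▓▓░▓  ▒▓█ ░░┃
▓▒▒ ░ ░▒█▓█ ▓▒█▓ ▓█▓ ░▓█▒░█ ██▒▒█┃
  ▒ ▒ ░▓▒▓▒░▒░▓▒▒█ ▓▓█  ▓▒▒░░▒░█░┃
▒░▓█  ▒▓▒▓██▓▓ ▒███▓▓█▒▓░░▓▓ ▓██▓┃


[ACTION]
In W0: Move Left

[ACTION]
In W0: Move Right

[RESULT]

 Sokoban                          
──────────────────────────────────
██████████                        
█□  @    █                        
█ ◎  ███ █                        
█ █◎□    █                        
█        █                        
██████████                        
Moves: 2  0/2                     
━━━━━━━━━━━━━━━━━━━━━━━━━━━━━━━━━┓
ImageViewer                      ┃
─────────────────────────────────┨
▓ █ ░█▓  ▓▒░█░▓░█▒▓▓▒▒░▓ ▒▒ ▒▒░░▒┃
▒▓█▒▓█▓ █   ░█▒█▒▓░▒ ▓▒ █ ▒▒▓█▓▒ ┃
▓▒░▓░  ▓███▒▓█▒▓██▓█ ░▓ ░█▒  ▒░▓░┃
░█▒█▒█▒░█▒▒▓▓  █   ██▒▓▓▒▒▒█▒▒▓▓▒┃
░ ▓ ▓▒ ▒ ▒██ ▓▓░ ▒█▓█▒ ▒ ▓▓▓█▒░░░┃
▓░▒██ ░░░█▒░█▓█▒ ░ ██▓▒▓░ ▒░▒░▓▓ ┃
░░░ ░▓ ▒ ▓█▒░░▒▒▓█░▒ ▓▒██ ▒▒▒█░░░┃
▒░░ █▒█▓▒██░▒█░░░█ ░  ▓  █░▓▓ ▒░ ┃
▓▒█  ░▒░▓ ░░▓▓▒  █░▓░▓▓░▓  ▒▓█ ░░┃
▓▒▒ ░ ░▒█▓█ ▓▒█▓ ▓█▓ ░▓█▒░█ ██▒▒█┃
  ▒ ▒ ░▓▒▓▒░▒░▓▒▒█ ▓▓█  ▓▒▒░░▒░█░┃
▒░▓█  ▒▓▒▓██▓▓ ▒███▓▓█▒▓░░▓▓ ▓██▓┃


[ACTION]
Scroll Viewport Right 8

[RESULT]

                             ┃    
─────────────────────────────┨    
██                           ┃    
 █                           ┃    
 █                           ┃    
 █                           ┃    
 █                           ┃    
██                           ┃    
  0/2                        ┃    
━━━━━━━━━━━━━━━━━━━━━━━━━┓   ┃    
wer                      ┃   ┃    
─────────────────────────┨   ┃    
 ▓▒░█░▓░█▒▓▓▒▒░▓ ▒▒ ▒▒░░▒┃   ┃    
█   ░█▒█▒▓░▒ ▓▒ █ ▒▒▓█▓▒ ┃   ┃    
███▒▓█▒▓██▓█ ░▓ ░█▒  ▒░▓░┃   ┃    
█▒▒▓▓  █   ██▒▓▓▒▒▒█▒▒▓▓▒┃   ┃    
 ▒██ ▓▓░ ▒█▓█▒ ▒ ▓▓▓█▒░░░┃   ┃    
░█▒░█▓█▒ ░ ██▓▒▓░ ▒░▒░▓▓ ┃━━━┛    
 ▓█▒░░▒▒▓█░▒ ▓▒██ ▒▒▒█░░░┃        
▒██░▒█░░░█ ░  ▓  █░▓▓ ▒░ ┃        
▓ ░░▓▓▒  █░▓░▓▓░▓  ▒▓█ ░░┃        
█▓█ ▓▒█▓ ▓█▓ ░▓█▒░█ ██▒▒█┃        
▒▓▒░▒░▓▒▒█ ▓▓█  ▓▒▒░░▒░█░┃        
▒▓██▓▓ ▒███▓▓█▒▓░░▓▓ ▓██▓┃        


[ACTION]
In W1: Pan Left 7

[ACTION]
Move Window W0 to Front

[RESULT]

                             ┃    
─────────────────────────────┨    
██                           ┃    
 █                           ┃    
 █                           ┃    
 █                           ┃    
 █                           ┃    
██                           ┃    
  0/2                        ┃    
                             ┃    
                             ┃    
                             ┃    
                             ┃    
                             ┃    
                             ┃    
                             ┃    
                             ┃    
━━━━━━━━━━━━━━━━━━━━━━━━━━━━━┛    
 ▓█▒░░▒▒▓█░▒ ▓▒██ ▒▒▒█░░░┃        
▒██░▒█░░░█ ░  ▓  █░▓▓ ▒░ ┃        
▓ ░░▓▓▒  █░▓░▓▓░▓  ▒▓█ ░░┃        
█▓█ ▓▒█▓ ▓█▓ ░▓█▒░█ ██▒▒█┃        
▒▓▒░▒░▓▒▒█ ▓▓█  ▓▒▒░░▒░█░┃        
▒▓██▓▓ ▒███▓▓█▒▓░░▓▓ ▓██▓┃        
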